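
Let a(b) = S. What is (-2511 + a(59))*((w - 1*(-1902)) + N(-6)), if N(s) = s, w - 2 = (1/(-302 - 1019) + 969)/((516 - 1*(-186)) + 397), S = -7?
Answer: -991644727660/207397 ≈ -4.7814e+6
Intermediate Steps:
w = 597658/207397 (w = 2 + (1/(-302 - 1019) + 969)/((516 - 1*(-186)) + 397) = 2 + (1/(-1321) + 969)/((516 + 186) + 397) = 2 + (-1/1321 + 969)/(702 + 397) = 2 + (1280048/1321)/1099 = 2 + (1280048/1321)*(1/1099) = 2 + 182864/207397 = 597658/207397 ≈ 2.8817)
a(b) = -7
(-2511 + a(59))*((w - 1*(-1902)) + N(-6)) = (-2511 - 7)*((597658/207397 - 1*(-1902)) - 6) = -2518*((597658/207397 + 1902) - 6) = -2518*(395066752/207397 - 6) = -2518*393822370/207397 = -991644727660/207397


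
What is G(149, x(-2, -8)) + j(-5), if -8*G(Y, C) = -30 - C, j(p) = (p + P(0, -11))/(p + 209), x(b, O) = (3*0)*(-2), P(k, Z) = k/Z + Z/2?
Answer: 503/136 ≈ 3.6985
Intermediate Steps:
P(k, Z) = Z/2 + k/Z (P(k, Z) = k/Z + Z*(½) = k/Z + Z/2 = Z/2 + k/Z)
x(b, O) = 0 (x(b, O) = 0*(-2) = 0)
j(p) = (-11/2 + p)/(209 + p) (j(p) = (p + ((½)*(-11) + 0/(-11)))/(p + 209) = (p + (-11/2 + 0*(-1/11)))/(209 + p) = (p + (-11/2 + 0))/(209 + p) = (p - 11/2)/(209 + p) = (-11/2 + p)/(209 + p))
G(Y, C) = 15/4 + C/8 (G(Y, C) = -(-30 - C)/8 = 15/4 + C/8)
G(149, x(-2, -8)) + j(-5) = (15/4 + (⅛)*0) + (-11/2 - 5)/(209 - 5) = (15/4 + 0) - 21/2/204 = 15/4 + (1/204)*(-21/2) = 15/4 - 7/136 = 503/136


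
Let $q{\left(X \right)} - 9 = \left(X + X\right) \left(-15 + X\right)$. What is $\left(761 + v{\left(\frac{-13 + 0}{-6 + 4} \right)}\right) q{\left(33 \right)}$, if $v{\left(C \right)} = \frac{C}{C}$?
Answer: $912114$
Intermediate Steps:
$v{\left(C \right)} = 1$
$q{\left(X \right)} = 9 + 2 X \left(-15 + X\right)$ ($q{\left(X \right)} = 9 + \left(X + X\right) \left(-15 + X\right) = 9 + 2 X \left(-15 + X\right)$)
$\left(761 + v{\left(\frac{-13 + 0}{-6 + 4} \right)}\right) q{\left(33 \right)} = \left(761 + 1\right) \left(9 - 990 + 2 \cdot 33^{2}\right) = 762 \left(9 - 990 + 2 \cdot 1089\right) = 762 \left(9 - 990 + 2178\right) = 762 \cdot 1197 = 912114$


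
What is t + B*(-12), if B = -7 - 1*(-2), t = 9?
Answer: 69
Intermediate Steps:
B = -5 (B = -7 + 2 = -5)
t + B*(-12) = 9 - 5*(-12) = 9 + 60 = 69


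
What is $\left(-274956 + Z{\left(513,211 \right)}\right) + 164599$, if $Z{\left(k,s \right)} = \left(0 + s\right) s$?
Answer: $-65836$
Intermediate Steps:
$Z{\left(k,s \right)} = s^{2}$ ($Z{\left(k,s \right)} = s s = s^{2}$)
$\left(-274956 + Z{\left(513,211 \right)}\right) + 164599 = \left(-274956 + 211^{2}\right) + 164599 = \left(-274956 + 44521\right) + 164599 = -230435 + 164599 = -65836$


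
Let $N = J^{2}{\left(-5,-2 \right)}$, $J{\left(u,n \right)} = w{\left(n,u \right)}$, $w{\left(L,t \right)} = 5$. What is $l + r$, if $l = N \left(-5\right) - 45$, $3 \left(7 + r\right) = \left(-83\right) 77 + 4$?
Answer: $-2306$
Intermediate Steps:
$J{\left(u,n \right)} = 5$
$r = -2136$ ($r = -7 + \frac{\left(-83\right) 77 + 4}{3} = -7 + \frac{-6391 + 4}{3} = -7 + \frac{1}{3} \left(-6387\right) = -7 - 2129 = -2136$)
$N = 25$ ($N = 5^{2} = 25$)
$l = -170$ ($l = 25 \left(-5\right) - 45 = -125 - 45 = -170$)
$l + r = -170 - 2136 = -2306$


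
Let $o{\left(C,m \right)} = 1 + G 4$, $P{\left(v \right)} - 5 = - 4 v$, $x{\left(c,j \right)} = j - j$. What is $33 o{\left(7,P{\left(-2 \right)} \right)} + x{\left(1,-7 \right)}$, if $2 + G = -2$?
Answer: $-495$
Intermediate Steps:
$G = -4$ ($G = -2 - 2 = -4$)
$x{\left(c,j \right)} = 0$
$P{\left(v \right)} = 5 - 4 v$
$o{\left(C,m \right)} = -15$ ($o{\left(C,m \right)} = 1 - 16 = -15$)
$33 o{\left(7,P{\left(-2 \right)} \right)} + x{\left(1,-7 \right)} = 33 \left(-15\right) + 0 = -495 + 0 = -495$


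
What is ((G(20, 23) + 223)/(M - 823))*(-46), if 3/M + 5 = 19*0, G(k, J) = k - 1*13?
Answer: 26450/2059 ≈ 12.846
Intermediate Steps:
G(k, J) = -13 + k (G(k, J) = k - 13 = -13 + k)
M = -⅗ (M = 3/(-5 + 19*0) = 3/(-5 + 0) = 3/(-5) = 3*(-⅕) = -⅗ ≈ -0.60000)
((G(20, 23) + 223)/(M - 823))*(-46) = (((-13 + 20) + 223)/(-⅗ - 823))*(-46) = ((7 + 223)/(-4118/5))*(-46) = (230*(-5/4118))*(-46) = -575/2059*(-46) = 26450/2059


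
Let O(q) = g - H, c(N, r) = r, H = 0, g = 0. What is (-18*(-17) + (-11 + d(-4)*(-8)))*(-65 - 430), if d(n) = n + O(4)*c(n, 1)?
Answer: -161865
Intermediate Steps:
O(q) = 0 (O(q) = 0 - 1*0 = 0 + 0 = 0)
d(n) = n (d(n) = n + 0*1 = n + 0 = n)
(-18*(-17) + (-11 + d(-4)*(-8)))*(-65 - 430) = (-18*(-17) + (-11 - 4*(-8)))*(-65 - 430) = (306 + (-11 + 32))*(-495) = (306 + 21)*(-495) = 327*(-495) = -161865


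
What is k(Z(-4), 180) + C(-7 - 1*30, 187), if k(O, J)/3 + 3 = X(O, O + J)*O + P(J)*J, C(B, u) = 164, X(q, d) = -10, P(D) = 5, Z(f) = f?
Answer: 2975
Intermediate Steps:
k(O, J) = -9 - 30*O + 15*J (k(O, J) = -9 + 3*(-10*O + 5*J) = -9 + (-30*O + 15*J) = -9 - 30*O + 15*J)
k(Z(-4), 180) + C(-7 - 1*30, 187) = (-9 - 30*(-4) + 15*180) + 164 = (-9 + 120 + 2700) + 164 = 2811 + 164 = 2975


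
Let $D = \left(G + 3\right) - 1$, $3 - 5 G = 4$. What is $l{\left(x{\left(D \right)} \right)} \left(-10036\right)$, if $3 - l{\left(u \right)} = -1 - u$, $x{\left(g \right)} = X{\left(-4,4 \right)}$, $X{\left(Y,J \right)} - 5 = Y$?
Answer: $-50180$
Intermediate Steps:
$G = - \frac{1}{5}$ ($G = \frac{3}{5} - \frac{4}{5} = - \frac{1}{5} \approx -0.2$)
$X{\left(Y,J \right)} = 5 + Y$
$D = \frac{9}{5}$ ($D = \left(- \frac{1}{5} + 3\right) - 1 = \frac{14}{5} - 1 = \frac{9}{5} \approx 1.8$)
$x{\left(g \right)} = 1$ ($x{\left(g \right)} = 5 - 4 = 1$)
$l{\left(u \right)} = 4 + u$ ($l{\left(u \right)} = 3 - \left(-1 - u\right) = 3 + \left(1 + u\right) = 4 + u$)
$l{\left(x{\left(D \right)} \right)} \left(-10036\right) = \left(4 + 1\right) \left(-10036\right) = 5 \left(-10036\right) = -50180$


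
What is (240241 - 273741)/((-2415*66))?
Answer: 3350/15939 ≈ 0.21018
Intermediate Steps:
(240241 - 273741)/((-2415*66)) = -33500/(-159390) = -33500*(-1/159390) = 3350/15939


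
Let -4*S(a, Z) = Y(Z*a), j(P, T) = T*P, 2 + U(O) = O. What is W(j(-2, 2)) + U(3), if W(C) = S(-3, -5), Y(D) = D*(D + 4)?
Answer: -281/4 ≈ -70.250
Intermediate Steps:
U(O) = -2 + O
j(P, T) = P*T
Y(D) = D*(4 + D)
S(a, Z) = -Z*a*(4 + Z*a)/4
W(C) = -285/4 (W(C) = -1/4*(-5)*(-3)*(4 - 5*(-3)) = -1/4*(-5)*(-3)*(4 + 15) = -1/4*(-5)*(-3)*19 = -285/4)
W(j(-2, 2)) + U(3) = -285/4 + (-2 + 3) = -285/4 + 1 = -281/4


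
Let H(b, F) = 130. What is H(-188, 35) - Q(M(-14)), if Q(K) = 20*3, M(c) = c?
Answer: 70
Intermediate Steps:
Q(K) = 60
H(-188, 35) - Q(M(-14)) = 130 - 1*60 = 130 - 60 = 70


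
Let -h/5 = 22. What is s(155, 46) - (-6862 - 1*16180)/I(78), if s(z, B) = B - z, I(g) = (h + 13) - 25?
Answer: -18170/61 ≈ -297.87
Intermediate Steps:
h = -110 (h = -5*22 = -110)
I(g) = -122 (I(g) = (-110 + 13) - 25 = -97 - 25 = -122)
s(155, 46) - (-6862 - 1*16180)/I(78) = (46 - 1*155) - (-6862 - 1*16180)/(-122) = (46 - 155) - (-6862 - 16180)*(-1)/122 = -109 - (-23042)*(-1)/122 = -109 - 1*11521/61 = -109 - 11521/61 = -18170/61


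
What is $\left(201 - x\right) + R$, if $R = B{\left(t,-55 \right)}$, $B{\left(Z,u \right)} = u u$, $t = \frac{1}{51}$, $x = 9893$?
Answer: $-6667$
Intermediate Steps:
$t = \frac{1}{51} \approx 0.019608$
$B{\left(Z,u \right)} = u^{2}$
$R = 3025$ ($R = \left(-55\right)^{2} = 3025$)
$\left(201 - x\right) + R = \left(201 - 9893\right) + 3025 = -9692 + 3025 = -6667$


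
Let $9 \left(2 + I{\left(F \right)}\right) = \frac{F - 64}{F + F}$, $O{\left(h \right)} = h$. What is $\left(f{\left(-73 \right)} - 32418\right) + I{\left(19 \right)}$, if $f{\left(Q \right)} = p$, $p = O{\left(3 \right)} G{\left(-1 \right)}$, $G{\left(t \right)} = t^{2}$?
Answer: $- \frac{1231851}{38} \approx -32417.0$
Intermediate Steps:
$I{\left(F \right)} = -2 + \frac{-64 + F}{18 F}$ ($I{\left(F \right)} = -2 + \frac{\left(F - 64\right) \frac{1}{F + F}}{9} = -2 + \frac{\left(-64 + F\right) \frac{1}{2 F}}{9} = -2 + \frac{\frac{1}{2} \frac{1}{F} \left(-64 + F\right)}{9} = -2 + \frac{-64 + F}{18 F}$)
$p = 3$ ($p = 3 \left(-1\right)^{2} = 3 \cdot 1 = 3$)
$f{\left(Q \right)} = 3$
$\left(f{\left(-73 \right)} - 32418\right) + I{\left(19 \right)} = \left(3 - 32418\right) + \frac{-64 - 665}{18 \cdot 19} = -32415 + \frac{1}{18} \cdot \frac{1}{19} \left(-64 - 665\right) = -32415 + \frac{1}{18} \cdot \frac{1}{19} \left(-729\right) = -32415 - \frac{81}{38} = - \frac{1231851}{38}$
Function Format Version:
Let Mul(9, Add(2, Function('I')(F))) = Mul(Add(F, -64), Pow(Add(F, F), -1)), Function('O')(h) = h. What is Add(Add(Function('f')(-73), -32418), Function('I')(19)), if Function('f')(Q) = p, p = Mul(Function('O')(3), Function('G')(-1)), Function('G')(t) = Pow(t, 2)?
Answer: Rational(-1231851, 38) ≈ -32417.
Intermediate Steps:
Function('I')(F) = Add(-2, Mul(Rational(1, 18), Pow(F, -1), Add(-64, F))) (Function('I')(F) = Add(-2, Mul(Rational(1, 9), Mul(Add(F, -64), Pow(Add(F, F), -1)))) = Add(-2, Mul(Rational(1, 9), Mul(Add(-64, F), Pow(Mul(2, F), -1)))) = Add(-2, Mul(Rational(1, 9), Mul(Add(-64, F), Mul(Rational(1, 2), Pow(F, -1))))) = Add(-2, Mul(Rational(1, 9), Mul(Rational(1, 2), Pow(F, -1), Add(-64, F)))) = Add(-2, Mul(Rational(1, 18), Pow(F, -1), Add(-64, F))))
p = 3 (p = Mul(3, Pow(-1, 2)) = Mul(3, 1) = 3)
Function('f')(Q) = 3
Add(Add(Function('f')(-73), -32418), Function('I')(19)) = Add(Add(3, -32418), Mul(Rational(1, 18), Pow(19, -1), Add(-64, Mul(-35, 19)))) = Add(-32415, Mul(Rational(1, 18), Rational(1, 19), Add(-64, -665))) = Add(-32415, Mul(Rational(1, 18), Rational(1, 19), -729)) = Add(-32415, Rational(-81, 38)) = Rational(-1231851, 38)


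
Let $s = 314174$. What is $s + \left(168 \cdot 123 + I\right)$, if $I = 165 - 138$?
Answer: $334865$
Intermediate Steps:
$I = 27$ ($I = 165 - 138 = 27$)
$s + \left(168 \cdot 123 + I\right) = 314174 + \left(168 \cdot 123 + 27\right) = 314174 + \left(20664 + 27\right) = 314174 + 20691 = 334865$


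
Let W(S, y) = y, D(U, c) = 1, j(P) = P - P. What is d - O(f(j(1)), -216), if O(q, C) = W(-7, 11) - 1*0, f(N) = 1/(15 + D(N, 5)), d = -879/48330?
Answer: -177503/16110 ≈ -11.018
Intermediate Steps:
j(P) = 0
d = -293/16110 (d = -879*1/48330 = -293/16110 ≈ -0.018187)
f(N) = 1/16 (f(N) = 1/(15 + 1) = 1/16)
O(q, C) = 11 (O(q, C) = 11 - 1*0 = 11 + 0 = 11)
d - O(f(j(1)), -216) = -293/16110 - 1*11 = -293/16110 - 11 = -177503/16110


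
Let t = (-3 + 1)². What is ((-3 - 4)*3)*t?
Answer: -84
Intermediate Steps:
t = 4 (t = (-2)² = 4)
((-3 - 4)*3)*t = ((-3 - 4)*3)*4 = -7*3*4 = -21*4 = -84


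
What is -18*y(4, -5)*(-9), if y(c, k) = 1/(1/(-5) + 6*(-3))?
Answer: -810/91 ≈ -8.9011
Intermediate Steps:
y(c, k) = -5/91 (y(c, k) = 1/(-⅕ - 18) = 1/(-91/5) = -5/91)
-18*y(4, -5)*(-9) = -18*(-5/91)*(-9) = (90/91)*(-9) = -810/91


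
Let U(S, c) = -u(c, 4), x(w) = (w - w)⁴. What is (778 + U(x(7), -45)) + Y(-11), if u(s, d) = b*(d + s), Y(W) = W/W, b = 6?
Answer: 1025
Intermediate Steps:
Y(W) = 1
x(w) = 0 (x(w) = 0⁴ = 0)
u(s, d) = 6*d + 6*s (u(s, d) = 6*(d + s) = 6*d + 6*s)
U(S, c) = -24 - 6*c (U(S, c) = -(6*4 + 6*c) = -(24 + 6*c) = -24 - 6*c)
(778 + U(x(7), -45)) + Y(-11) = (778 + (-24 - 6*(-45))) + 1 = (778 + (-24 + 270)) + 1 = (778 + 246) + 1 = 1024 + 1 = 1025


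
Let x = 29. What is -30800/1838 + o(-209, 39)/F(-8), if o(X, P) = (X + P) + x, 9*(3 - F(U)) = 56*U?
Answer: -8481211/436525 ≈ -19.429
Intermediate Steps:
F(U) = 3 - 56*U/9
o(X, P) = 29 + P + X (o(X, P) = (X + P) + 29 = (P + X) + 29 = 29 + P + X)
-30800/1838 + o(-209, 39)/F(-8) = -30800/1838 + (29 + 39 - 209)/(3 - 56/9*(-8)) = -30800*1/1838 - 141/(3 + 448/9) = -15400/919 - 141/475/9 = -15400/919 - 141*9/475 = -15400/919 - 1269/475 = -8481211/436525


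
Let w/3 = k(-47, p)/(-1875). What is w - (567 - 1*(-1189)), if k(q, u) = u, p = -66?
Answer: -1097434/625 ≈ -1755.9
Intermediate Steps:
w = 66/625 (w = 3*(-66/(-1875)) = 3*(-66*(-1/1875)) = 3*(22/625) = 66/625 ≈ 0.10560)
w - (567 - 1*(-1189)) = 66/625 - (567 - 1*(-1189)) = 66/625 - (567 + 1189) = 66/625 - 1*1756 = 66/625 - 1756 = -1097434/625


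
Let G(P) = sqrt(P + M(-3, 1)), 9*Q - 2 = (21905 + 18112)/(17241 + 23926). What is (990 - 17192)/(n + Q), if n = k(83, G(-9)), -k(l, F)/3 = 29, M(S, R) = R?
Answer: 3001444803/16055705 ≈ 186.94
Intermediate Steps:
Q = 122351/370503 (Q = 2/9 + ((21905 + 18112)/(17241 + 23926))/9 = 2/9 + (40017/41167)/9 = 2/9 + (40017*(1/41167))/9 = 2/9 + (1/9)*(40017/41167) = 2/9 + 13339/123501 = 122351/370503 ≈ 0.33023)
G(P) = sqrt(1 + P) (G(P) = sqrt(P + 1) = sqrt(1 + P))
k(l, F) = -87 (k(l, F) = -3*29 = -87)
n = -87
(990 - 17192)/(n + Q) = (990 - 17192)/(-87 + 122351/370503) = -16202/(-32111410/370503) = -16202*(-370503/32111410) = 3001444803/16055705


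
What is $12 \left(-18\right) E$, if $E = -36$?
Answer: $7776$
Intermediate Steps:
$12 \left(-18\right) E = 12 \left(-18\right) \left(-36\right) = \left(-216\right) \left(-36\right) = 7776$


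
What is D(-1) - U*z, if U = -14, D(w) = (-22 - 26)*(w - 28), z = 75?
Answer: 2442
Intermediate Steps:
D(w) = 1344 - 48*w (D(w) = -48*(-28 + w) = 1344 - 48*w)
D(-1) - U*z = (1344 - 48*(-1)) - (-14)*75 = (1344 + 48) - 1*(-1050) = 1392 + 1050 = 2442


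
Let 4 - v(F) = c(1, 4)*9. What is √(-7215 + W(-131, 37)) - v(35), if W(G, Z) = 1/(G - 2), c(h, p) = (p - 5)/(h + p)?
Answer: -29/5 + 2*I*√31906567/133 ≈ -5.8 + 84.941*I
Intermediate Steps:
c(h, p) = (-5 + p)/(h + p)
v(F) = 29/5 (v(F) = 4 - (-5 + 4)/(1 + 4)*9 = 4 - -1/5*9 = 4 - (⅕)*(-1)*9 = 4 - (-1)*9/5 = 4 - 1*(-9/5) = 4 + 9/5 = 29/5)
W(G, Z) = 1/(-2 + G)
√(-7215 + W(-131, 37)) - v(35) = √(-7215 + 1/(-2 - 131)) - 1*29/5 = √(-7215 + 1/(-133)) - 29/5 = √(-7215 - 1/133) - 29/5 = √(-959596/133) - 29/5 = 2*I*√31906567/133 - 29/5 = -29/5 + 2*I*√31906567/133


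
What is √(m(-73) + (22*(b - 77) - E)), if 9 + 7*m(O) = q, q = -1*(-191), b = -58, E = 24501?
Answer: I*√27445 ≈ 165.67*I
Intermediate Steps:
q = 191
m(O) = 26 (m(O) = -9/7 + (⅐)*191 = -9/7 + 191/7 = 26)
√(m(-73) + (22*(b - 77) - E)) = √(26 + (22*(-58 - 77) - 1*24501)) = √(26 + (22*(-135) - 24501)) = √(26 + (-2970 - 24501)) = √(26 - 27471) = √(-27445) = I*√27445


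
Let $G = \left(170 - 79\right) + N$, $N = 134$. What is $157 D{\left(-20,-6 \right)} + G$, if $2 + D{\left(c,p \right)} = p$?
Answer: $-1031$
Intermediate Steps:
$D{\left(c,p \right)} = -2 + p$
$G = 225$ ($G = \left(170 - 79\right) + 134 = 91 + 134 = 225$)
$157 D{\left(-20,-6 \right)} + G = 157 \left(-2 - 6\right) + 225 = 157 \left(-8\right) + 225 = -1256 + 225 = -1031$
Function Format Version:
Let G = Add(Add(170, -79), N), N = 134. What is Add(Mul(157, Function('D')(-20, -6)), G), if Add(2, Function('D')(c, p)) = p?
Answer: -1031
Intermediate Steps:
Function('D')(c, p) = Add(-2, p)
G = 225 (G = Add(Add(170, -79), 134) = Add(91, 134) = 225)
Add(Mul(157, Function('D')(-20, -6)), G) = Add(Mul(157, Add(-2, -6)), 225) = Add(Mul(157, -8), 225) = Add(-1256, 225) = -1031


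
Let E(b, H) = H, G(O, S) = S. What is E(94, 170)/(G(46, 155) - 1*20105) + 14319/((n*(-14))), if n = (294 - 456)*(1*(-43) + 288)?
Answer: 20233/1173060 ≈ 0.017248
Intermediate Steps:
n = -39690 (n = -162*(-43 + 288) = -162*245 = -39690)
E(94, 170)/(G(46, 155) - 1*20105) + 14319/((n*(-14))) = 170/(155 - 1*20105) + 14319/((-39690*(-14))) = 170/(155 - 20105) + 14319/555660 = 170/(-19950) + 14319*(1/555660) = 170*(-1/19950) + 1591/61740 = -17/1995 + 1591/61740 = 20233/1173060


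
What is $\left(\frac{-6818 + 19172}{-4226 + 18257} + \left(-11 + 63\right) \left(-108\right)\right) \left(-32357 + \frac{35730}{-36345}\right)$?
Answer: $\frac{2059023164274202}{11332371} \approx 1.8169 \cdot 10^{8}$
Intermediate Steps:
$\left(\frac{-6818 + 19172}{-4226 + 18257} + \left(-11 + 63\right) \left(-108\right)\right) \left(-32357 + \frac{35730}{-36345}\right) = \left(\frac{12354}{14031} + 52 \left(-108\right)\right) \left(-32357 + 35730 \left(- \frac{1}{36345}\right)\right) = \left(12354 \cdot \frac{1}{14031} - 5616\right) \left(-32357 - \frac{2382}{2423}\right) = \left(\frac{4118}{4677} - 5616\right) \left(- \frac{78403393}{2423}\right) = \left(- \frac{26261914}{4677}\right) \left(- \frac{78403393}{2423}\right) = \frac{2059023164274202}{11332371}$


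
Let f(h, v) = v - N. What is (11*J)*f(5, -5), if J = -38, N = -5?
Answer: 0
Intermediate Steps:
f(h, v) = 5 + v (f(h, v) = v - 1*(-5) = v + 5 = 5 + v)
(11*J)*f(5, -5) = (11*(-38))*(5 - 5) = -418*0 = 0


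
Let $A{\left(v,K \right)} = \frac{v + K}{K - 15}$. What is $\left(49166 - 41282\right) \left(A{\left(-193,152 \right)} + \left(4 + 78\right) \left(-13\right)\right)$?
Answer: $- \frac{1151718372}{137} \approx -8.4067 \cdot 10^{6}$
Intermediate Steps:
$A{\left(v,K \right)} = \frac{K + v}{-15 + K}$
$\left(49166 - 41282\right) \left(A{\left(-193,152 \right)} + \left(4 + 78\right) \left(-13\right)\right) = \left(49166 - 41282\right) \left(\frac{152 - 193}{-15 + 152} + \left(4 + 78\right) \left(-13\right)\right) = 7884 \left(\frac{1}{137} \left(-41\right) + 82 \left(-13\right)\right) = 7884 \left(\frac{1}{137} \left(-41\right) - 1066\right) = 7884 \left(- \frac{41}{137} - 1066\right) = 7884 \left(- \frac{146083}{137}\right) = - \frac{1151718372}{137}$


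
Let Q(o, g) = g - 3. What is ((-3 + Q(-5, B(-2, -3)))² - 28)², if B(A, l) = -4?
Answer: 5184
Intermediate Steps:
Q(o, g) = -3 + g
((-3 + Q(-5, B(-2, -3)))² - 28)² = ((-3 + (-3 - 4))² - 28)² = ((-3 - 7)² - 28)² = ((-10)² - 28)² = (100 - 28)² = 72² = 5184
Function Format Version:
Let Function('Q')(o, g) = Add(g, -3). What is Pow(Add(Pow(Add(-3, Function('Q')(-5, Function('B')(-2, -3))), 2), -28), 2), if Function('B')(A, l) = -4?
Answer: 5184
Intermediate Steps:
Function('Q')(o, g) = Add(-3, g)
Pow(Add(Pow(Add(-3, Function('Q')(-5, Function('B')(-2, -3))), 2), -28), 2) = Pow(Add(Pow(Add(-3, Add(-3, -4)), 2), -28), 2) = Pow(Add(Pow(Add(-3, -7), 2), -28), 2) = Pow(Add(Pow(-10, 2), -28), 2) = Pow(Add(100, -28), 2) = Pow(72, 2) = 5184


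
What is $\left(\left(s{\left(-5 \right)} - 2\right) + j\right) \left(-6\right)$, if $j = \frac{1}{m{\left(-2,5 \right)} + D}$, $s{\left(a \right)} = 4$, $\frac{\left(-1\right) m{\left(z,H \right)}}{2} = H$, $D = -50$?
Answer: $- \frac{119}{10} \approx -11.9$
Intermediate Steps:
$m{\left(z,H \right)} = - 2 H$
$j = - \frac{1}{60}$ ($j = \frac{1}{\left(-2\right) 5 - 50} = \frac{1}{-10 - 50} = \frac{1}{-60} = - \frac{1}{60} \approx -0.016667$)
$\left(\left(s{\left(-5 \right)} - 2\right) + j\right) \left(-6\right) = \left(\left(4 - 2\right) - \frac{1}{60}\right) \left(-6\right) = \left(2 - \frac{1}{60}\right) \left(-6\right) = \frac{119}{60} \left(-6\right) = - \frac{119}{10}$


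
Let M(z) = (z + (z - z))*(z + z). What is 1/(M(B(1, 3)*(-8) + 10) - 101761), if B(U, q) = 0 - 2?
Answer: -1/100409 ≈ -9.9593e-6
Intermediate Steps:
B(U, q) = -2
M(z) = 2*z² (M(z) = (z + 0)*(2*z) = z*(2*z) = 2*z²)
1/(M(B(1, 3)*(-8) + 10) - 101761) = 1/(2*(-2*(-8) + 10)² - 101761) = 1/(2*(16 + 10)² - 101761) = 1/(2*26² - 101761) = 1/(2*676 - 101761) = 1/(1352 - 101761) = 1/(-100409) = -1/100409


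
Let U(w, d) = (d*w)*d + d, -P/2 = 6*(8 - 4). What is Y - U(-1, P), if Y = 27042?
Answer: 29394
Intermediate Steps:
P = -48 (P = -12*(8 - 4) = -12*4 = -2*24 = -48)
U(w, d) = d + w*d² (U(w, d) = w*d² + d = d + w*d²)
Y - U(-1, P) = 27042 - (-48)*(1 - 48*(-1)) = 27042 - (-48)*(1 + 48) = 27042 - (-48)*49 = 27042 - 1*(-2352) = 27042 + 2352 = 29394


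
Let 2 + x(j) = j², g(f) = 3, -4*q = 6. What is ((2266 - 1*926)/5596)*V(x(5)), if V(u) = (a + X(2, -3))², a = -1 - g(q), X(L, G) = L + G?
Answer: 8375/1399 ≈ 5.9864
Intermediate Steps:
q = -3/2 (q = -¼*6 = -3/2 ≈ -1.5000)
X(L, G) = G + L
a = -4 (a = -1 - 1*3 = -1 - 3 = -4)
x(j) = -2 + j²
V(u) = 25 (V(u) = (-4 + (-3 + 2))² = (-4 - 1)² = (-5)² = 25)
((2266 - 1*926)/5596)*V(x(5)) = ((2266 - 1*926)/5596)*25 = ((2266 - 926)*(1/5596))*25 = (1340*(1/5596))*25 = (335/1399)*25 = 8375/1399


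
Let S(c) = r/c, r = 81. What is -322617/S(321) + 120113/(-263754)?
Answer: -112404893017/87918 ≈ -1.2785e+6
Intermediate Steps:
S(c) = 81/c
-322617/S(321) + 120113/(-263754) = -322617/(81/321) + 120113/(-263754) = -322617/(81*(1/321)) + 120113*(-1/263754) = -322617/27/107 - 120113/263754 = -322617*107/27 - 120113/263754 = -11506673/9 - 120113/263754 = -112404893017/87918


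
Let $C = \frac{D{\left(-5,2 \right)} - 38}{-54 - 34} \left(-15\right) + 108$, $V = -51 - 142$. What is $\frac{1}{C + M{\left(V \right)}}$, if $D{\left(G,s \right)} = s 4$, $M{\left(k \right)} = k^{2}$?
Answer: $\frac{44}{1643483} \approx 2.6772 \cdot 10^{-5}$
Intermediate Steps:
$V = -193$ ($V = -51 - 142 = -193$)
$D{\left(G,s \right)} = 4 s$
$C = \frac{4527}{44}$ ($C = \frac{4 \cdot 2 - 38}{-54 - 34} \left(-15\right) + 108 = \frac{8 - 38}{-88} \left(-15\right) + 108 = \left(-30\right) \left(- \frac{1}{88}\right) \left(-15\right) + 108 = \frac{15}{44} \left(-15\right) + 108 = - \frac{225}{44} + 108 = \frac{4527}{44} \approx 102.89$)
$\frac{1}{C + M{\left(V \right)}} = \frac{1}{\frac{4527}{44} + \left(-193\right)^{2}} = \frac{1}{\frac{4527}{44} + 37249} = \frac{1}{\frac{1643483}{44}} = \frac{44}{1643483}$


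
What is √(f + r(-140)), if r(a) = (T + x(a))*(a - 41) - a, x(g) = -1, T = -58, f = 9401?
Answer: 2*√5055 ≈ 142.20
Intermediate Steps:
r(a) = 2419 - 60*a (r(a) = (-58 - 1)*(a - 41) - a = -59*(-41 + a) - a = (2419 - 59*a) - a = 2419 - 60*a)
√(f + r(-140)) = √(9401 + (2419 - 60*(-140))) = √(9401 + (2419 + 8400)) = √(9401 + 10819) = √20220 = 2*√5055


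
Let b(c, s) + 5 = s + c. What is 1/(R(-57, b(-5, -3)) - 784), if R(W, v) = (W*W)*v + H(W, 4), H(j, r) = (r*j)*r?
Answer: -1/43933 ≈ -2.2762e-5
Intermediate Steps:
H(j, r) = j*r² (H(j, r) = (j*r)*r = j*r²)
b(c, s) = -5 + c + s (b(c, s) = -5 + (s + c) = -5 + (c + s) = -5 + c + s)
R(W, v) = 16*W + v*W² (R(W, v) = (W*W)*v + W*4² = W²*v + W*16 = v*W² + 16*W = 16*W + v*W²)
1/(R(-57, b(-5, -3)) - 784) = 1/(-57*(16 - 57*(-5 - 5 - 3)) - 784) = 1/(-57*(16 - 57*(-13)) - 784) = 1/(-57*(16 + 741) - 784) = 1/(-57*757 - 784) = 1/(-43149 - 784) = 1/(-43933) = -1/43933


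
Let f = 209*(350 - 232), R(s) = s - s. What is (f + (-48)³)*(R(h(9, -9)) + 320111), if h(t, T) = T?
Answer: -27507138230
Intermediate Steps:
R(s) = 0
f = 24662 (f = 209*118 = 24662)
(f + (-48)³)*(R(h(9, -9)) + 320111) = (24662 + (-48)³)*(0 + 320111) = (24662 - 110592)*320111 = -85930*320111 = -27507138230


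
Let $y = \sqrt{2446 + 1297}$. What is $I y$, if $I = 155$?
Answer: $155 \sqrt{3743} \approx 9482.9$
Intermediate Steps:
$y = \sqrt{3743} \approx 61.18$
$I y = 155 \sqrt{3743}$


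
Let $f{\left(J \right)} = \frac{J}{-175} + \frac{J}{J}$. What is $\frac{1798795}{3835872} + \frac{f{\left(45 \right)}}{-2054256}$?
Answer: $\frac{2694403958761}{5745733489440} \approx 0.46894$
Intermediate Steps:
$f{\left(J \right)} = 1 - \frac{J}{175}$ ($f{\left(J \right)} = J \left(- \frac{1}{175}\right) + 1 = - \frac{J}{175} + 1 = 1 - \frac{J}{175}$)
$\frac{1798795}{3835872} + \frac{f{\left(45 \right)}}{-2054256} = \frac{1798795}{3835872} + \frac{1 - \frac{9}{35}}{-2054256} = 1798795 \cdot \frac{1}{3835872} + \left(1 - \frac{9}{35}\right) \left(- \frac{1}{2054256}\right) = \frac{1798795}{3835872} + \frac{26}{35} \left(- \frac{1}{2054256}\right) = \frac{1798795}{3835872} - \frac{13}{35949480} = \frac{2694403958761}{5745733489440}$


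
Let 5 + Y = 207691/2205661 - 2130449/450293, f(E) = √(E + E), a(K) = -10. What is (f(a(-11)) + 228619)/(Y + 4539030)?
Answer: 227062952483112587/4508126467982995499 + 1986387417346*I*√5/4508126467982995499 ≈ 0.050367 + 9.8526e-7*I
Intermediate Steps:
f(E) = √2*√E (f(E) = √(2*E) = √2*√E)
Y = -9571495011691/993193708673 (Y = -5 + (207691/2205661 - 2130449/450293) = -5 - 4605526468326/993193708673 = -9571495011691/993193708673 ≈ -9.6371)
(f(a(-11)) + 228619)/(Y + 4539030) = (√2*√(-10) + 228619)/(-9571495011691/993193708673 + 4539030) = (√2*(I*√10) + 228619)/(4508126467982995499/993193708673) = (2*I*√5 + 228619)*(993193708673/4508126467982995499) = (228619 + 2*I*√5)*(993193708673/4508126467982995499) = 227062952483112587/4508126467982995499 + 1986387417346*I*√5/4508126467982995499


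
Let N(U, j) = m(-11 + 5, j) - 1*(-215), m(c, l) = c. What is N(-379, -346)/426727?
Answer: 209/426727 ≈ 0.00048977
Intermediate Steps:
N(U, j) = 209 (N(U, j) = (-11 + 5) - 1*(-215) = -6 + 215 = 209)
N(-379, -346)/426727 = 209/426727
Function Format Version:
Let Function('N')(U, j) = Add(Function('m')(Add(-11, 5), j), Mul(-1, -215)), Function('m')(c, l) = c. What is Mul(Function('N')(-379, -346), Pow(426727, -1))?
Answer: Rational(209, 426727) ≈ 0.00048977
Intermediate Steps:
Function('N')(U, j) = 209 (Function('N')(U, j) = Add(Add(-11, 5), Mul(-1, -215)) = Add(-6, 215) = 209)
Mul(Function('N')(-379, -346), Pow(426727, -1)) = Mul(209, Pow(426727, -1)) = Mul(209, Rational(1, 426727)) = Rational(209, 426727)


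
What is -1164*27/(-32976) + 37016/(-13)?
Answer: -33895307/11908 ≈ -2846.4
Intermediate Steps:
-1164*27/(-32976) + 37016/(-13) = -31428*(-1/32976) + 37016*(-1/13) = 873/916 - 37016/13 = -33895307/11908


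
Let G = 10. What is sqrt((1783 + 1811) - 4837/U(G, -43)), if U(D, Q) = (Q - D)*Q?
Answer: sqrt(18655641031)/2279 ≈ 59.932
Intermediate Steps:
U(D, Q) = Q*(Q - D)
sqrt((1783 + 1811) - 4837/U(G, -43)) = sqrt((1783 + 1811) - 4837*(-1/(43*(-43 - 1*10)))) = sqrt(3594 - 4837*(-1/(43*(-43 - 10)))) = sqrt(3594 - 4837/((-43*(-53)))) = sqrt(3594 - 4837/2279) = sqrt(8185889/2279) = sqrt(18655641031)/2279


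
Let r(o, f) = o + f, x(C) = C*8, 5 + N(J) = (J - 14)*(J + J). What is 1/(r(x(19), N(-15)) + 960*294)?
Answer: 1/283257 ≈ 3.5304e-6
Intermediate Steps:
N(J) = -5 + 2*J*(-14 + J) (N(J) = -5 + (J - 14)*(J + J) = -5 + (-14 + J)*(2*J) = -5 + 2*J*(-14 + J))
x(C) = 8*C
r(o, f) = f + o
1/(r(x(19), N(-15)) + 960*294) = 1/(((-5 - 28*(-15) + 2*(-15)²) + 8*19) + 960*294) = 1/(((-5 + 420 + 2*225) + 152) + 282240) = 1/(((-5 + 420 + 450) + 152) + 282240) = 1/((865 + 152) + 282240) = 1/(1017 + 282240) = 1/283257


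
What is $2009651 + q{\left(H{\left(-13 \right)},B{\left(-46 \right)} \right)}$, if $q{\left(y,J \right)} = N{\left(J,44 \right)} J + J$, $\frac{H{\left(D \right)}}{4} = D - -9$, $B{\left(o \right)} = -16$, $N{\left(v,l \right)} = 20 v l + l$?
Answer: $2234211$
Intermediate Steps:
$N{\left(v,l \right)} = l + 20 l v$ ($N{\left(v,l \right)} = 20 l v + l = l + 20 l v$)
$H{\left(D \right)} = 36 + 4 D$ ($H{\left(D \right)} = 4 \left(D - -9\right) = 4 \left(D + 9\right) = 4 \left(9 + D\right) = 36 + 4 D$)
$q{\left(y,J \right)} = J + J \left(44 + 880 J\right)$ ($q{\left(y,J \right)} = 44 \left(1 + 20 J\right) J + J = \left(44 + 880 J\right) J + J = J \left(44 + 880 J\right) + J = J + J \left(44 + 880 J\right)$)
$2009651 + q{\left(H{\left(-13 \right)},B{\left(-46 \right)} \right)} = 2009651 + 5 \left(-16\right) \left(9 + 176 \left(-16\right)\right) = 2009651 + 5 \left(-16\right) \left(9 - 2816\right) = 2009651 + 5 \left(-16\right) \left(-2807\right) = 2009651 + 224560 = 2234211$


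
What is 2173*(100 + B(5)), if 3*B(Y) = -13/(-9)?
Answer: 5895349/27 ≈ 2.1835e+5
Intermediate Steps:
B(Y) = 13/27 (B(Y) = (-13/(-9))/3 = (-13*(-⅑))/3 = (⅓)*(13/9) = 13/27)
2173*(100 + B(5)) = 2173*(100 + 13/27) = 2173*(2713/27) = 5895349/27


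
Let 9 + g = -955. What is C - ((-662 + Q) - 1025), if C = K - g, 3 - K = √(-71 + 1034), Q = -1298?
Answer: 3952 - 3*√107 ≈ 3921.0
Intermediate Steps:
g = -964 (g = -9 - 955 = -964)
K = 3 - 3*√107 (K = 3 - √(-71 + 1034) = 3 - √963 = 3 - 3*√107 ≈ -28.032)
C = 967 - 3*√107 (C = (3 - 3*√107) - 1*(-964) = (3 - 3*√107) + 964 = 967 - 3*√107 ≈ 935.97)
C - ((-662 + Q) - 1025) = (967 - 3*√107) - ((-662 - 1298) - 1025) = (967 - 3*√107) - (-1960 - 1025) = (967 - 3*√107) - 1*(-2985) = (967 - 3*√107) + 2985 = 3952 - 3*√107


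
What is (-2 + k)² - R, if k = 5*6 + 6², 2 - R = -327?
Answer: 3767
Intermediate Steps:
R = 329 (R = 2 - 1*(-327) = 2 + 327 = 329)
k = 66 (k = 30 + 36 = 66)
(-2 + k)² - R = (-2 + 66)² - 1*329 = 64² - 329 = 4096 - 329 = 3767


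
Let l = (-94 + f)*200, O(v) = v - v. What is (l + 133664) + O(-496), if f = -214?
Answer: 72064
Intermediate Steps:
O(v) = 0
l = -61600 (l = (-94 - 214)*200 = -308*200 = -61600)
(l + 133664) + O(-496) = (-61600 + 133664) + 0 = 72064 + 0 = 72064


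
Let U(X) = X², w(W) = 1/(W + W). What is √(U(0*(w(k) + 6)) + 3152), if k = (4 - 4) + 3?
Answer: 4*√197 ≈ 56.143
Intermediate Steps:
k = 3 (k = 0 + 3 = 3)
w(W) = 1/(2*W)
√(U(0*(w(k) + 6)) + 3152) = √((0*((½)/3 + 6))² + 3152) = √((0*((½)*(⅓) + 6))² + 3152) = √((0*(⅙ + 6))² + 3152) = √((0*(37/6))² + 3152) = √(0² + 3152) = √(0 + 3152) = √3152 = 4*√197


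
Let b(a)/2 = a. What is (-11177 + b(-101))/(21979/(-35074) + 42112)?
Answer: -133035682/492338103 ≈ -0.27021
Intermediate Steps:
b(a) = 2*a
(-11177 + b(-101))/(21979/(-35074) + 42112) = (-11177 + 2*(-101))/(21979/(-35074) + 42112) = (-11177 - 202)/(21979*(-1/35074) + 42112) = -11379/(-21979/35074 + 42112) = -11379/1477014309/35074 = -11379*35074/1477014309 = -133035682/492338103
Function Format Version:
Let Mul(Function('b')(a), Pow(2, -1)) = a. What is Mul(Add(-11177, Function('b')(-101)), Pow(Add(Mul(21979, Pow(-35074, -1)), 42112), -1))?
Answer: Rational(-133035682, 492338103) ≈ -0.27021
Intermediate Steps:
Function('b')(a) = Mul(2, a)
Mul(Add(-11177, Function('b')(-101)), Pow(Add(Mul(21979, Pow(-35074, -1)), 42112), -1)) = Mul(Add(-11177, Mul(2, -101)), Pow(Add(Mul(21979, Pow(-35074, -1)), 42112), -1)) = Mul(Add(-11177, -202), Pow(Add(Mul(21979, Rational(-1, 35074)), 42112), -1)) = Mul(-11379, Pow(Add(Rational(-21979, 35074), 42112), -1)) = Mul(-11379, Pow(Rational(1477014309, 35074), -1)) = Mul(-11379, Rational(35074, 1477014309)) = Rational(-133035682, 492338103)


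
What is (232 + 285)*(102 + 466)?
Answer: 293656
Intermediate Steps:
(232 + 285)*(102 + 466) = 517*568 = 293656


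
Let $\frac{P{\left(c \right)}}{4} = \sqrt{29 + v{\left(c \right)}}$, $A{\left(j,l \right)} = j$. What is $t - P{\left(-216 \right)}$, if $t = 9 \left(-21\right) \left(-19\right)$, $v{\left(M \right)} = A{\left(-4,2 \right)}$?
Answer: $3571$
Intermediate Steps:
$v{\left(M \right)} = -4$
$P{\left(c \right)} = 20$ ($P{\left(c \right)} = 4 \sqrt{29 - 4} = 4 \sqrt{25} = 4 \cdot 5 = 20$)
$t = 3591$ ($t = \left(-189\right) \left(-19\right) = 3591$)
$t - P{\left(-216 \right)} = 3591 - 20 = 3571$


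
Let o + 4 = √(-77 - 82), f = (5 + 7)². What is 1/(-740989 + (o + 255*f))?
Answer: -704273/496000458688 - I*√159/496000458688 ≈ -1.4199e-6 - 2.5422e-11*I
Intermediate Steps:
f = 144 (f = 12² = 144)
o = -4 + I*√159 (o = -4 + √(-77 - 82) = -4 + √(-159) = -4 + I*√159 ≈ -4.0 + 12.61*I)
1/(-740989 + (o + 255*f)) = 1/(-740989 + ((-4 + I*√159) + 255*144)) = 1/(-740989 + ((-4 + I*√159) + 36720)) = 1/(-740989 + (36716 + I*√159)) = 1/(-704273 + I*√159)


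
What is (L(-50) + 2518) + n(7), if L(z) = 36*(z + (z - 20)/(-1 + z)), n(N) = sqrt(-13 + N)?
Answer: 13046/17 + I*sqrt(6) ≈ 767.41 + 2.4495*I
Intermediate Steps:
L(z) = 36*z + 36*(-20 + z)/(-1 + z) (L(z) = 36*(z + (-20 + z)/(-1 + z)) = 36*z + 36*(-20 + z)/(-1 + z))
(L(-50) + 2518) + n(7) = (36*(-20 + (-50)**2)/(-1 - 50) + 2518) + sqrt(-13 + 7) = (36*(-20 + 2500)/(-51) + 2518) + sqrt(-6) = (36*(-1/51)*2480 + 2518) + I*sqrt(6) = (-29760/17 + 2518) + I*sqrt(6) = 13046/17 + I*sqrt(6)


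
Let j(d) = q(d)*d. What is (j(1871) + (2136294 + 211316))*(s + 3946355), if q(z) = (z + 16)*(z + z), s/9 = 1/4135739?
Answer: 215663132840644064491376/4135739 ≈ 5.2146e+16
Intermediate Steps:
s = 9/4135739 ≈ 2.1762e-6
q(z) = 2*z*(16 + z) (q(z) = (16 + z)*(2*z) = 2*z*(16 + z))
j(d) = 2*d²*(16 + d) (j(d) = (2*d*(16 + d))*d = 2*d²*(16 + d))
(j(1871) + (2136294 + 211316))*(s + 3946355) = (2*1871²*(16 + 1871) + (2136294 + 211316))*(9/4135739 + 3946355) = (2*3500641*1887 + 2347610)*(16321094281354/4135739) = (13211419134 + 2347610)*(16321094281354/4135739) = 13213766744*(16321094281354/4135739) = 215663132840644064491376/4135739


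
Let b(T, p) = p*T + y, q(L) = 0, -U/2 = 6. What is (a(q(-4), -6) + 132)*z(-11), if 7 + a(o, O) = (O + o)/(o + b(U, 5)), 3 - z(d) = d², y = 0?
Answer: -73809/5 ≈ -14762.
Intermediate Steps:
U = -12 (U = -2*6 = -12)
z(d) = 3 - d²
b(T, p) = T*p (b(T, p) = p*T + 0 = T*p + 0 = T*p)
a(o, O) = -7 + (O + o)/(-60 + o) (a(o, O) = -7 + (O + o)/(o - 12*5) = -7 + (O + o)/(o - 60) = -7 + (O + o)/(-60 + o))
(a(q(-4), -6) + 132)*z(-11) = ((420 - 6 - 6*0)/(-60 + 0) + 132)*(3 - 1*(-11)²) = ((420 - 6 + 0)/(-60) + 132)*(3 - 1*121) = (-1/60*414 + 132)*(3 - 121) = (-69/10 + 132)*(-118) = (1251/10)*(-118) = -73809/5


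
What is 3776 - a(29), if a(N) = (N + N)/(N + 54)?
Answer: 313350/83 ≈ 3775.3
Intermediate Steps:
a(N) = 2*N/(54 + N) (a(N) = (2*N)/(54 + N) = 2*N/(54 + N))
3776 - a(29) = 3776 - 2*29/(54 + 29) = 3776 - 2*29/83 = 3776 - 1*58/83 = 3776 - 58/83 = 313350/83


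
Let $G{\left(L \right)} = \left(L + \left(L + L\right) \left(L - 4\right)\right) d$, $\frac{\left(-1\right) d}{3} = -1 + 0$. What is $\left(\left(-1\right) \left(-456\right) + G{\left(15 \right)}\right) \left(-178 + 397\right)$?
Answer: $326529$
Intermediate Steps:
$d = 3$ ($d = - 3 \left(-1 + 0\right) = \left(-3\right) \left(-1\right) = 3$)
$G{\left(L \right)} = 3 L + 6 L \left(-4 + L\right)$ ($G{\left(L \right)} = \left(L + \left(L + L\right) \left(L - 4\right)\right) 3 = \left(L + 2 L \left(-4 + L\right)\right) 3 = 3 L + 6 L \left(-4 + L\right)$)
$\left(\left(-1\right) \left(-456\right) + G{\left(15 \right)}\right) \left(-178 + 397\right) = \left(\left(-1\right) \left(-456\right) + 3 \cdot 15 \left(-7 + 2 \cdot 15\right)\right) \left(-178 + 397\right) = \left(456 + 3 \cdot 15 \left(-7 + 30\right)\right) 219 = \left(456 + 3 \cdot 15 \cdot 23\right) 219 = \left(456 + 1035\right) 219 = 1491 \cdot 219 = 326529$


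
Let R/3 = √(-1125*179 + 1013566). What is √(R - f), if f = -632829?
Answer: √(632829 + 3*√812191) ≈ 797.20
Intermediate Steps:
R = 3*√812191 (R = 3*√(-1125*179 + 1013566) = 3*√(-201375 + 1013566) = 3*√812191 ≈ 2703.6)
√(R - f) = √(3*√812191 - 1*(-632829)) = √(3*√812191 + 632829) = √(632829 + 3*√812191)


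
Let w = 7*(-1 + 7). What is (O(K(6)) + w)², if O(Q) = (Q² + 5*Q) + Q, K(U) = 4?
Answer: 6724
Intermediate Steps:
O(Q) = Q² + 6*Q
w = 42 (w = 7*6 = 42)
(O(K(6)) + w)² = (4*(6 + 4) + 42)² = (4*10 + 42)² = (40 + 42)² = 82² = 6724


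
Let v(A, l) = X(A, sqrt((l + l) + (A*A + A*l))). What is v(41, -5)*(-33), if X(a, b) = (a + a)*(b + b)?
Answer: -5412*sqrt(1466) ≈ -2.0722e+5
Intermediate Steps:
X(a, b) = 4*a*b (X(a, b) = (2*a)*(2*b) = 4*a*b)
v(A, l) = 4*A*sqrt(A**2 + 2*l + A*l) (v(A, l) = 4*A*sqrt((l + l) + (A*A + A*l)) = 4*A*sqrt(2*l + (A**2 + A*l)) = 4*A*sqrt(A**2 + 2*l + A*l))
v(41, -5)*(-33) = (4*41*sqrt(41**2 + 2*(-5) + 41*(-5)))*(-33) = (4*41*sqrt(1681 - 10 - 205))*(-33) = (4*41*sqrt(1466))*(-33) = (164*sqrt(1466))*(-33) = -5412*sqrt(1466)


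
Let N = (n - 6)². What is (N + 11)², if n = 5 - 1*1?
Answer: 225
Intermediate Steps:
n = 4 (n = 5 - 1 = 4)
N = 4 (N = (4 - 6)² = (-2)² = 4)
(N + 11)² = (4 + 11)² = 15² = 225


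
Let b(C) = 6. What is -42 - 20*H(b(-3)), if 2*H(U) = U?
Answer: -102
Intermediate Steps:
H(U) = U/2
-42 - 20*H(b(-3)) = -42 - 10*6 = -42 - 20*3 = -42 - 60 = -102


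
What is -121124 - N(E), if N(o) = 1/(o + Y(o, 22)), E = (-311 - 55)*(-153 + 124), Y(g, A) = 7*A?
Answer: -1304263233/10768 ≈ -1.2112e+5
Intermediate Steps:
E = 10614 (E = -366*(-29) = 10614)
N(o) = 1/(154 + o) (N(o) = 1/(o + 7*22) = 1/(o + 154) = 1/(154 + o))
-121124 - N(E) = -121124 - 1/(154 + 10614) = -121124 - 1/10768 = -1304263233/10768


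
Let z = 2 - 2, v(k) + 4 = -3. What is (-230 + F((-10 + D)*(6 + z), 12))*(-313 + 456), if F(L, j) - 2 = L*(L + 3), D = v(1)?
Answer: 1411410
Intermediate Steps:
v(k) = -7 (v(k) = -4 - 3 = -7)
z = 0
D = -7
F(L, j) = 2 + L*(3 + L) (F(L, j) = 2 + L*(L + 3) = 2 + L*(3 + L))
(-230 + F((-10 + D)*(6 + z), 12))*(-313 + 456) = (-230 + (2 + ((-10 - 7)*(6 + 0))**2 + 3*((-10 - 7)*(6 + 0))))*(-313 + 456) = (-230 + (2 + (-17*6)**2 + 3*(-17*6)))*143 = (-230 + (2 + (-102)**2 + 3*(-102)))*143 = (-230 + (2 + 10404 - 306))*143 = (-230 + 10100)*143 = 9870*143 = 1411410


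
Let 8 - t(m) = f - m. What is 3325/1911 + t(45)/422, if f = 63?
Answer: 98860/57603 ≈ 1.7162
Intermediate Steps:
t(m) = -55 + m (t(m) = 8 - (63 - m) = 8 + (-63 + m) = -55 + m)
3325/1911 + t(45)/422 = 3325/1911 + (-55 + 45)/422 = 3325*(1/1911) - 10*1/422 = 475/273 - 5/211 = 98860/57603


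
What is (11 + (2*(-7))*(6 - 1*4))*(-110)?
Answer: 1870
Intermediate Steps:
(11 + (2*(-7))*(6 - 1*4))*(-110) = (11 - 14*(6 - 4))*(-110) = (11 - 14*2)*(-110) = (11 - 28)*(-110) = -17*(-110) = 1870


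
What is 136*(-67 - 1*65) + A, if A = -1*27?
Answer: -17979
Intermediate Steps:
A = -27
136*(-67 - 1*65) + A = 136*(-67 - 1*65) - 27 = 136*(-67 - 65) - 27 = 136*(-132) - 27 = -17952 - 27 = -17979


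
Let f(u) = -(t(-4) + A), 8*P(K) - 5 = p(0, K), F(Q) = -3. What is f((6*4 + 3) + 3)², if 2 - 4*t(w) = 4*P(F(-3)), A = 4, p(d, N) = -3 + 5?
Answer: 841/64 ≈ 13.141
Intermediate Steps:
p(d, N) = 2
P(K) = 7/8 (P(K) = 5/8 + (⅛)*2 = 5/8 + ¼ = 7/8)
t(w) = -3/8 (t(w) = ½ - 7/8 = -3/8)
f(u) = -29/8 (f(u) = -(-3/8 + 4) = -1*29/8 = -29/8)
f((6*4 + 3) + 3)² = (-29/8)² = 841/64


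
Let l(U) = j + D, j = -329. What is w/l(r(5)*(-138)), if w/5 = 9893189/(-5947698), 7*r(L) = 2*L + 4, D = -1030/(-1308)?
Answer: 5391788005/212779887233 ≈ 0.025340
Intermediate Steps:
D = 515/654 (D = -1030*(-1/1308) = 515/654 ≈ 0.78746)
r(L) = 4/7 + 2*L/7 (r(L) = (2*L + 4)/7 = (4 + 2*L)/7 = 4/7 + 2*L/7)
l(U) = -214651/654 (l(U) = -329 + 515/654 = -214651/654)
w = -49465945/5947698 (w = 5*(9893189/(-5947698)) = 5*(9893189*(-1/5947698)) = 5*(-9893189/5947698) = -49465945/5947698 ≈ -8.3168)
w/l(r(5)*(-138)) = -49465945/(5947698*(-214651/654)) = -49465945/5947698*(-654/214651) = 5391788005/212779887233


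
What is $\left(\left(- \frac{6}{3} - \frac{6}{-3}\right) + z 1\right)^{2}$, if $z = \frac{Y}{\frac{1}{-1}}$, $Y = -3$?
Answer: $9$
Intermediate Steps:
$z = 3$ ($z = - \frac{3}{\frac{1}{-1}} = - \frac{3}{-1} = \left(-3\right) \left(-1\right) = 3$)
$\left(\left(- \frac{6}{3} - \frac{6}{-3}\right) + z 1\right)^{2} = \left(\left(- \frac{6}{3} - \frac{6}{-3}\right) + 3 \cdot 1\right)^{2} = \left(\left(\left(-6\right) \frac{1}{3} - -2\right) + 3\right)^{2} = \left(\left(-2 + 2\right) + 3\right)^{2} = \left(0 + 3\right)^{2} = 3^{2} = 9$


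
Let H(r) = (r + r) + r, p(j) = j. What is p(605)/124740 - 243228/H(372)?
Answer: -15323023/70308 ≈ -217.94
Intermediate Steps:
H(r) = 3*r (H(r) = 2*r + r = 3*r)
p(605)/124740 - 243228/H(372) = 605/124740 - 243228/(3*372) = 605*(1/124740) - 243228/1116 = 11/2268 - 243228*1/1116 = 11/2268 - 20269/93 = -15323023/70308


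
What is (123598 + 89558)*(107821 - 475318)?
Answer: -78334190532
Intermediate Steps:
(123598 + 89558)*(107821 - 475318) = 213156*(-367497) = -78334190532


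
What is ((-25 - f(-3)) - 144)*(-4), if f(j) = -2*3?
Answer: 652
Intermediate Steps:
f(j) = -6
((-25 - f(-3)) - 144)*(-4) = ((-25 - 1*(-6)) - 144)*(-4) = ((-25 + 6) - 144)*(-4) = (-19 - 144)*(-4) = -163*(-4) = 652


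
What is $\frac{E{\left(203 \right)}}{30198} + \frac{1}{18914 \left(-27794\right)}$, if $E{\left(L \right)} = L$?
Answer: $\frac{7622585725}{1133925659412} \approx 0.0067223$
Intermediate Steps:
$\frac{E{\left(203 \right)}}{30198} + \frac{1}{18914 \left(-27794\right)} = \frac{203}{30198} + \frac{1}{18914 \left(-27794\right)} = 203 \cdot \frac{1}{30198} + \frac{1}{18914} \left(- \frac{1}{27794}\right) = \frac{29}{4314} - \frac{1}{525695716} = \frac{7622585725}{1133925659412}$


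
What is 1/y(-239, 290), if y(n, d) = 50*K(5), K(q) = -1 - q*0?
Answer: -1/50 ≈ -0.020000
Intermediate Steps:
K(q) = -1 (K(q) = -1 - 1*0 = -1 + 0 = -1)
y(n, d) = -50 (y(n, d) = 50*(-1) = -50)
1/y(-239, 290) = 1/(-50) = -1/50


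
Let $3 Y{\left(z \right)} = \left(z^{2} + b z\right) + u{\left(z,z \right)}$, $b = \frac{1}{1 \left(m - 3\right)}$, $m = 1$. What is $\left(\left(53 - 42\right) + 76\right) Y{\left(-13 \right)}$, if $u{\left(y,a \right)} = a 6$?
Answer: $\frac{5655}{2} \approx 2827.5$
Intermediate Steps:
$u{\left(y,a \right)} = 6 a$
$b = - \frac{1}{2}$ ($b = \frac{1}{1 \left(1 - 3\right)} = \frac{1}{1 \left(-2\right)} = \frac{1}{-2} = - \frac{1}{2} \approx -0.5$)
$Y{\left(z \right)} = \frac{z^{2}}{3} + \frac{11 z}{6}$ ($Y{\left(z \right)} = \frac{\left(z^{2} - \frac{z}{2}\right) + 6 z}{3} = \frac{z^{2} + \frac{11 z}{2}}{3} = \frac{z^{2}}{3} + \frac{11 z}{6}$)
$\left(\left(53 - 42\right) + 76\right) Y{\left(-13 \right)} = \left(\left(53 - 42\right) + 76\right) \frac{1}{6} \left(-13\right) \left(11 + 2 \left(-13\right)\right) = \left(11 + 76\right) \frac{1}{6} \left(-13\right) \left(11 - 26\right) = 87 \cdot \frac{1}{6} \left(-13\right) \left(-15\right) = 87 \cdot \frac{65}{2} = \frac{5655}{2}$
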